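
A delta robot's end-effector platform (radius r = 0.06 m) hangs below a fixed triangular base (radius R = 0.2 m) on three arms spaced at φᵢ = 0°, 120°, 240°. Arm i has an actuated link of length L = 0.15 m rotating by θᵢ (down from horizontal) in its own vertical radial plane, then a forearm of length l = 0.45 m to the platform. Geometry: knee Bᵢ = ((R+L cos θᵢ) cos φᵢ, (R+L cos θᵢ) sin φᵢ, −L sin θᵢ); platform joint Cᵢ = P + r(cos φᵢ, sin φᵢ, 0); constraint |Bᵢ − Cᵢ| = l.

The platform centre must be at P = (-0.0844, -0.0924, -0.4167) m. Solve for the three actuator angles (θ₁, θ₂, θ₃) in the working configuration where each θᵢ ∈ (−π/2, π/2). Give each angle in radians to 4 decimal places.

θ₁ = 0.8730, θ₂ = 0.6981, θ₃ = 0.0001

arm 1 (φ=0.0°): x'=-0.0844, y'=-0.0924
  A cos θ + B sin θ = C:  0.2244·cos θ + -0.4167·sin θ = -0.1751
  θ1 = atan2(B,A) + arccos(C/0.4733) = 0.8730
arm 2 (φ=120.0°): x'=-0.0378, y'=0.1193
  A cos θ + B sin θ = C:  0.1778·cos θ + -0.4167·sin θ = -0.1316
  γ=atan2(-0.4167,0.1778)=-1.1675;  ψ=arccos(-0.2905)=1.8656;  θ2=γ+ψ≈0.6981
rotate P by −φ3: (0.1222, -0.0269, -0.4167)
  A=0.0178, B=-0.4167, C=(l²−L²−A²−y'²−z²)/(2L)=0.0177
  θ3 = atan2(B,A) + arccos(C/0.4171) = 0.0001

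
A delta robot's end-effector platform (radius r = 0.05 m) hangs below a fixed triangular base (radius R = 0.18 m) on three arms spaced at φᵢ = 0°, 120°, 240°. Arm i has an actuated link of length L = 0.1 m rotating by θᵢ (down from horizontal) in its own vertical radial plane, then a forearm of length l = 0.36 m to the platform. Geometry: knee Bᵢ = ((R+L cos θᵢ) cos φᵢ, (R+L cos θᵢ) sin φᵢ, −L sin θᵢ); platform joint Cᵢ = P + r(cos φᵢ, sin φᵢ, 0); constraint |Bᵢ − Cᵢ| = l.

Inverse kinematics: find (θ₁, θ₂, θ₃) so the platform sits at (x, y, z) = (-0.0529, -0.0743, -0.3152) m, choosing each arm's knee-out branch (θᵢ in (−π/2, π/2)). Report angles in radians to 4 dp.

θ₁ = 0.7856, θ₂ = 0.6985, θ₃ = -0.1740

φ1=0.0° → target in arm frame (-0.0529, -0.0743)
  e−x'=0.1829;  (l²−L²−(e−x')²−y'²−z²)/2L = -0.0936
  θ1 = atan2(B,A) + arccos(C/0.3644) = 0.7856
arm 2 (φ=120.0°): x'=-0.0379, y'=0.0830
  e−x'=0.1679;  (l²−L²−(e−x')²−y'²−z²)/2L = -0.0741
  θ2 = atan2(B,A) + arccos(C/0.3571) = 0.6985
φ3=240.0° → target in arm frame (0.0908, -0.0087)
  e−x'=0.0392;  (l²−L²−(e−x')²−y'²−z²)/2L = 0.0932
  γ=atan2(-0.3152,0.0392)=-1.4471;  ψ=arccos(0.2934)=1.2730;  θ3=γ+ψ≈-0.1740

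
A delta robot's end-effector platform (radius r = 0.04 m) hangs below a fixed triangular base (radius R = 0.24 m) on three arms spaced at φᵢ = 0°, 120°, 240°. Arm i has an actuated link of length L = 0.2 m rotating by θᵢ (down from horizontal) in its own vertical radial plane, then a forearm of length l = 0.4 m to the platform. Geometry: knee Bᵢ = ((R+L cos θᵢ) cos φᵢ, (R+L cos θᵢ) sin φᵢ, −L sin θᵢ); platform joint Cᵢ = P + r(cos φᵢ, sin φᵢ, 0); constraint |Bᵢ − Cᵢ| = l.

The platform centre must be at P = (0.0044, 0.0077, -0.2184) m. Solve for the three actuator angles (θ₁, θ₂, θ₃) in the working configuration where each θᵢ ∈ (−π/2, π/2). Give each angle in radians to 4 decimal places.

θ₁ = 0.4364, θ₂ = 0.4359, θ₃ = 0.5236

rotate P by −φ1: (0.0044, 0.0077, -0.2184)
  e−x'=0.1956;  (l²−L²−(e−x')²−y'²−z²)/2L = 0.0850
  √(A²+B²)=0.2932;  θ1 = -0.8404+1.2768 ≈ 0.4364
rotate P by −φ2: (0.0045, -0.0077, -0.2184)
  e−x'=0.1955;  (l²−L²−(e−x')²−y'²−z²)/2L = 0.0850
  θ2 = atan2(B,A) + arccos(C/0.2931) = 0.4359
φ3=240.0° → target in arm frame (-0.0089, 0.0000)
  e−x'=0.2089;  (l²−L²−(e−x')²−y'²−z²)/2L = 0.0717
  γ=atan2(-0.2184,0.2089)=-0.8077;  ψ=arccos(0.2372)=1.3313;  θ3=γ+ψ≈0.5236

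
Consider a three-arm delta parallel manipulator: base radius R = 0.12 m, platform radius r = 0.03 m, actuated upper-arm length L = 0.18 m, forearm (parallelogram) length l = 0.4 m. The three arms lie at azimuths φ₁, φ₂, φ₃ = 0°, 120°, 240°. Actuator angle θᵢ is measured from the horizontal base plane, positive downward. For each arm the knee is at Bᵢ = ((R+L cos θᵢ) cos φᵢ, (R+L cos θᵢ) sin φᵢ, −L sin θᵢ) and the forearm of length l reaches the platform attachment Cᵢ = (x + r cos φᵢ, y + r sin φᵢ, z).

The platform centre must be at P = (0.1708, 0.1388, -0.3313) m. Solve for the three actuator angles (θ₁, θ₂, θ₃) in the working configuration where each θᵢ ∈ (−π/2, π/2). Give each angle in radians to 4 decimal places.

arm 1 (φ=0.0°): x'=0.1708, y'=0.1388
  A cos θ + B sin θ = C:  -0.0808·cos θ + -0.3313·sin θ = -0.0221
  γ=atan2(-0.3313,-0.0808)=-1.8100;  ψ=arccos(-0.0648)=1.6356;  θ1=γ+ψ≈-0.1744
rotate P by −φ2: (0.0348, -0.2173, -0.3313)
  A=0.0552, B=-0.3313, C=(l²−L²−A²−y'²−z²)/(2L)=-0.0901
  θ2 = atan2(B,A) + arccos(C/0.3359) = 0.4366
φ3=240.0° → target in arm frame (-0.2056, 0.0785)
  e−x'=0.2956;  (l²−L²−(e−x')²−y'²−z²)/2L = -0.2103
  γ=atan2(-0.3313,0.2956)=-0.8423;  ψ=arccos(-0.4736)=2.0642;  θ3=γ+ψ≈1.2219

θ₁ = -0.1744, θ₂ = 0.4366, θ₃ = 1.2219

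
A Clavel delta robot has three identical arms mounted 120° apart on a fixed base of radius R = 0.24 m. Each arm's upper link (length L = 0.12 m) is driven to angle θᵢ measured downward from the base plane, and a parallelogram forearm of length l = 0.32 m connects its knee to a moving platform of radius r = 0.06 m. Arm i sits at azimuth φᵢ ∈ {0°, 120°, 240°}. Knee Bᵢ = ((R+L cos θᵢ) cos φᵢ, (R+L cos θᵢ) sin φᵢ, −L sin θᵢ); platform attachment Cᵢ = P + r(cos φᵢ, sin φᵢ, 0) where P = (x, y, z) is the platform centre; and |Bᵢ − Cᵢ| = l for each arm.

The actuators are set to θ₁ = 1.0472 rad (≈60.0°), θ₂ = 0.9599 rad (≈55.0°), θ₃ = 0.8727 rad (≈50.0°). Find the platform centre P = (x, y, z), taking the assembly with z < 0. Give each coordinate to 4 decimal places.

arm 1 at φ=0.0°: ρ1 = 0.2400;  centre 1 = (0.2400, 0.0000, -0.1039)
arm 2 at φ=120.0°: ρ2 = 0.2488;  centre 2 = (-0.1244, 0.2155, -0.0983)
centre 3 = (0.2571·cos240.0°, 0.2571·sin240.0°, -0.0919) = (-0.1286, -0.2227, -0.0919)
|centre ₂|²−|centre ₁|² = 0.0032;  |centre ₃|²−|centre ₁|² = 0.0062
linear system: -0.7288x+0.4310y = 0.0032−0.0113z; -0.7371x+-0.4454y = 0.0062−0.0240z
det = 0.6423;  x = -0.0063+0.0239z,  y = -0.0033+0.0143z
into |P−centre ₁|² = l²: 1.0008z² + 0.1960z + -0.0309 = 0;  Δ = 0.1621;  z = -0.2991 or 0.1033 → z<0 root = -0.2991
x = -0.0135, y = -0.0076

(-0.0135, -0.0076, -0.2991)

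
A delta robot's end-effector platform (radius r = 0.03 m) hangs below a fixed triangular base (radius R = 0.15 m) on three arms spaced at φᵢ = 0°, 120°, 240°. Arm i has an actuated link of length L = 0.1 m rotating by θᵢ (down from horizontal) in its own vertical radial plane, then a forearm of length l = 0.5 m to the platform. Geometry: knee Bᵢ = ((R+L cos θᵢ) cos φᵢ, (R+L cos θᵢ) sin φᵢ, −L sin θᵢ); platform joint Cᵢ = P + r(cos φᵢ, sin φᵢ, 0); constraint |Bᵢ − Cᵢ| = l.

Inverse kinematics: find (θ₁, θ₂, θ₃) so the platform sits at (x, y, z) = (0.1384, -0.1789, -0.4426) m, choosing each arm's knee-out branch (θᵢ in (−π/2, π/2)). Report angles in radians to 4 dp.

φ1=0.0° → target in arm frame (0.1384, -0.1789)
  A=-0.0184, B=-0.4426, C=(l²−L²−A²−y'²−z²)/(2L)=0.0588
  √(A²+B²)=0.4430;  θ1 = -1.6123+1.4377 ≈ -0.1747
rotate P by −φ2: (-0.2241, -0.0304, -0.4426)
  A cos θ + B sin θ = C:  0.3441·cos θ + -0.4426·sin θ = -0.3762
  γ=atan2(-0.4426,0.3441)=-0.9099;  ψ=arccos(-0.6711)=2.3064;  θ2=γ+ψ≈1.3965
φ3=240.0° → target in arm frame (0.0857, 0.2093)
  A=0.0343, B=-0.4426, C=(l²−L²−A²−y'²−z²)/(2L)=-0.0044
  θ3 = atan2(B,A) + arccos(C/0.4439) = 0.0872

θ₁ = -0.1747, θ₂ = 1.3965, θ₃ = 0.0872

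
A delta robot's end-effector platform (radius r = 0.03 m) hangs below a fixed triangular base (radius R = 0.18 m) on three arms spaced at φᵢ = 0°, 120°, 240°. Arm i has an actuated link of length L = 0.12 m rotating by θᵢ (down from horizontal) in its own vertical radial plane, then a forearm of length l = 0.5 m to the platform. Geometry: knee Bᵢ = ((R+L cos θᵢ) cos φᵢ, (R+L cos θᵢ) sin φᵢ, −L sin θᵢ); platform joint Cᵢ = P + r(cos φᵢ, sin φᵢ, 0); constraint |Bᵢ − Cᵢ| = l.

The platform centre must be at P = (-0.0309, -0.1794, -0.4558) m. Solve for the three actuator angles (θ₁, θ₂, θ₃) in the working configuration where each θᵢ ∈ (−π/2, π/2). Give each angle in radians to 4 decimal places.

arm 1 (φ=0.0°): x'=-0.0309, y'=-0.1794
  A=0.1809, B=-0.4558, C=(l²−L²−A²−y'²−z²)/(2L)=-0.1544
  θ1 = atan2(B,A) + arccos(C/0.4904) = 0.6982
arm 2 (φ=120.0°): x'=-0.1399, y'=0.1165
  e−x'=0.2899;  (l²−L²−(e−x')²−y'²−z²)/2L = -0.2907
  θ2 = atan2(B,A) + arccos(C/0.5402) = 1.1347
φ3=240.0° → target in arm frame (0.1708, 0.0629)
  e−x'=-0.0208;  (l²−L²−(e−x')²−y'²−z²)/2L = 0.0977
  √(A²+B²)=0.4563;  θ3 = -1.6164+1.3550 ≈ -0.2615

θ₁ = 0.6982, θ₂ = 1.1347, θ₃ = -0.2615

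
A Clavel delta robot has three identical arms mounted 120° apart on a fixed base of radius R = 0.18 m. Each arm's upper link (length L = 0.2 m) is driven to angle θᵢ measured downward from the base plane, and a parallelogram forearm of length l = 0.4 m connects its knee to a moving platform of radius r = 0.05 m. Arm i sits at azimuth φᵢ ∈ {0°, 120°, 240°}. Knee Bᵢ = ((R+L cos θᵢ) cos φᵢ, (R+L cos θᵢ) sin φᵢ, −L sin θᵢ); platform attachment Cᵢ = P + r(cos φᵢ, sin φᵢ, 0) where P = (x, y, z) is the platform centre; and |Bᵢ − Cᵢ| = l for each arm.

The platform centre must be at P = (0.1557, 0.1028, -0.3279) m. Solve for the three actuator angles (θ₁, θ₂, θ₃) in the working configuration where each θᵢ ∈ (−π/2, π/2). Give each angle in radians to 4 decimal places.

θ₁ = -0.0877, θ₂ = 0.6111, θ₃ = 1.2216

rotate P by −φ1: (0.1557, 0.1028, -0.3279)
  A=-0.0257, B=-0.3279, C=(l²−L²−A²−y'²−z²)/(2L)=0.0031
  θ1 = atan2(B,A) + arccos(C/0.3289) = -0.0877
rotate P by −φ2: (0.0112, -0.1862, -0.3279)
  A cos θ + B sin θ = C:  0.1188·cos θ + -0.3279·sin θ = -0.0908
  γ=atan2(-0.3279,0.1188)=-1.2231;  ψ=arccos(-0.2604)=1.8342;  θ2=γ+ψ≈0.6111
rotate P by −φ3: (-0.1669, 0.0834, -0.3279)
  A=0.2969, B=-0.3279, C=(l²−L²−A²−y'²−z²)/(2L)=-0.2065
  θ3 = atan2(B,A) + arccos(C/0.4423) = 1.2216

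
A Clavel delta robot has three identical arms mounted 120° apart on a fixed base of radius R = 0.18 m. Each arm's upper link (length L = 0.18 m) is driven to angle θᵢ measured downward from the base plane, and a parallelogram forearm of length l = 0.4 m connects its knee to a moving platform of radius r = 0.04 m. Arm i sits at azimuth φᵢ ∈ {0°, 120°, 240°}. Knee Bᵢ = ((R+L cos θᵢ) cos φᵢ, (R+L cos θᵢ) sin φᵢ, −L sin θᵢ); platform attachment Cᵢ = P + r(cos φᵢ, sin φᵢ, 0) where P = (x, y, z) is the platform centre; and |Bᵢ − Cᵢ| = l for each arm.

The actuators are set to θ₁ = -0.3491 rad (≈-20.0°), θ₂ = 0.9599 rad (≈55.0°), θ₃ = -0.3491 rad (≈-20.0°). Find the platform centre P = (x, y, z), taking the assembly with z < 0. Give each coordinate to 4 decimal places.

arm 1 at φ=0.0°: (R−r)+L cos θ1 = 0.3091;  O1 = (0.3091, 0.0000, 0.0616)
O2 = (0.2432·cos120.0°, 0.2432·sin120.0°, -0.1474) = (-0.1216, 0.2107, -0.1474)
O3 = (0.3091·cos240.0°, 0.3091·sin240.0°, 0.0616) = (-0.1546, -0.2677, 0.0616)
eliminate P² terms by subtracting sphere 1 from 2 and 3
[-0.8615 0.4213 -0.4180]·P = -0.0185;  [-0.9274 -0.5355 0.0000]·P = 0.0000
Cramer: x(z) = 0.0116-0.2627z;  y(z) = -0.0201+0.4550z
sphere 1 gives Az²+Bz+C=0 with A=1.2760, B=0.0149, C=-0.0673;  B²−4AC=0.3436;  roots -0.2355, 0.2238;  negative root z = -0.2355
x = 0.0735, y = -0.1272

(0.0735, -0.1272, -0.2355)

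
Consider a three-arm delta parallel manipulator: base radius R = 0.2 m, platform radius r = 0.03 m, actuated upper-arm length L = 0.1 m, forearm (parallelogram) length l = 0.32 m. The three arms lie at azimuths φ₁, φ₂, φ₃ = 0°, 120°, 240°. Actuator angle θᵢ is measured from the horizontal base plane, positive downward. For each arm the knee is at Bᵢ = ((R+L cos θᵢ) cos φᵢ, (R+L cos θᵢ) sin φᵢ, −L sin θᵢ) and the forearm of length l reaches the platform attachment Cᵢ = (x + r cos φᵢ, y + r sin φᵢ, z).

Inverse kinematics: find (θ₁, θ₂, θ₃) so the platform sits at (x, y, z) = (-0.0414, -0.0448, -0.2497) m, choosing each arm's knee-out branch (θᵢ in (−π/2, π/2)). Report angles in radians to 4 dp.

θ₁ = 0.9598, θ₂ = 0.7856, θ₃ = 0.0874

φ1=0.0° → target in arm frame (-0.0414, -0.0448)
  A cos θ + B sin θ = C:  0.2114·cos θ + -0.2497·sin θ = -0.0832
  √(A²+B²)=0.3272;  θ1 = -0.8683+1.8280 ≈ 0.9598
rotate P by −φ2: (-0.0181, 0.0583, -0.2497)
  A=0.1881, B=-0.2497, C=(l²−L²−A²−y'²−z²)/(2L)=-0.0436
  θ2 = atan2(B,A) + arccos(C/0.3126) = 0.7856
rotate P by −φ3: (0.0595, -0.0135, -0.2497)
  e−x'=0.1105;  (l²−L²−(e−x')²−y'²−z²)/2L = 0.0883
  θ3 = atan2(B,A) + arccos(C/0.2731) = 0.0874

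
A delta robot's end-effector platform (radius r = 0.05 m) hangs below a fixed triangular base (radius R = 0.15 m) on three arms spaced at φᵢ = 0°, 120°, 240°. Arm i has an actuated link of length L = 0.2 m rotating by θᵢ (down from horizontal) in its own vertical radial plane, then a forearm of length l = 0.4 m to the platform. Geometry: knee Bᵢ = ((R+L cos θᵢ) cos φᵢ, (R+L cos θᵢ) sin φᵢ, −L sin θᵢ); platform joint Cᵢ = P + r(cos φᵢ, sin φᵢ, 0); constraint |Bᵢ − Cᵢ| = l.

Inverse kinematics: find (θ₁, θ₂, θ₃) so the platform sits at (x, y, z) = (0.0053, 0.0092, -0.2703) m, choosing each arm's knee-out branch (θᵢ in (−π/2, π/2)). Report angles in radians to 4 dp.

arm 1 (φ=0.0°): x'=0.0053, y'=0.0092
  A cos θ + B sin θ = C:  0.0947·cos θ + -0.2703·sin θ = 0.0947
  γ=atan2(-0.2703,0.0947)=-1.2338;  ψ=arccos(0.3307)=1.2338;  θ1=γ+ψ≈0.0000
rotate P by −φ2: (0.0053, -0.0092, -0.2703)
  A=0.0947, B=-0.2703, C=(l²−L²−A²−y'²−z²)/(2L)=0.0947
  θ2 = atan2(B,A) + arccos(C/0.2864) = -0.0001
φ3=240.0° → target in arm frame (-0.0106, 0.0000)
  A=0.1106, B=-0.2703, C=(l²−L²−A²−y'²−z²)/(2L)=0.0868
  γ=atan2(-0.2703,0.1106)=-1.1824;  ψ=arccos(0.2970)=1.2692;  θ3=γ+ψ≈0.0869

θ₁ = 0.0000, θ₂ = -0.0001, θ₃ = 0.0869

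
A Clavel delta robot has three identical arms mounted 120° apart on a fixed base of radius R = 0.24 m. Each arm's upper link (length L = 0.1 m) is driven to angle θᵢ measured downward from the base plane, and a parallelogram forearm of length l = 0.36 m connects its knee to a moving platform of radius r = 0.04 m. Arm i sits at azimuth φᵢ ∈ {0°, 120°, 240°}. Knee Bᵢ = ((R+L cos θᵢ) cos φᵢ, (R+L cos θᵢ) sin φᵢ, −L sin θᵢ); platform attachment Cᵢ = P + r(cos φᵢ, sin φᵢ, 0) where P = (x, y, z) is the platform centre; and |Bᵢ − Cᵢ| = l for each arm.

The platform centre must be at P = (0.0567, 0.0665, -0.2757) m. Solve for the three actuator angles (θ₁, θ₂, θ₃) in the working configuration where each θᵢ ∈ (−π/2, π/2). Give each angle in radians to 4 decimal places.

arm 1 (φ=0.0°): x'=0.0567, y'=0.0665
  A=0.1433, B=-0.2757, C=(l²−L²−A²−y'²−z²)/(2L)=0.0932
  √(A²+B²)=0.3107;  θ1 = -1.0915+1.2663 ≈ 0.1748
arm 2 (φ=120.0°): x'=0.0292, y'=-0.0824
  e−x'=0.1708;  (l²−L²−(e−x')²−y'²−z²)/2L = 0.0382
  √(A²+B²)=0.3243;  θ2 = -1.0163+1.4526 ≈ 0.4363
φ3=240.0° → target in arm frame (-0.0859, 0.0159)
  A cos θ + B sin θ = C:  0.2859·cos θ + -0.2757·sin θ = -0.1921
  θ3 = atan2(B,A) + arccos(C/0.3972) = 1.3085

θ₁ = 0.1748, θ₂ = 0.4363, θ₃ = 1.3085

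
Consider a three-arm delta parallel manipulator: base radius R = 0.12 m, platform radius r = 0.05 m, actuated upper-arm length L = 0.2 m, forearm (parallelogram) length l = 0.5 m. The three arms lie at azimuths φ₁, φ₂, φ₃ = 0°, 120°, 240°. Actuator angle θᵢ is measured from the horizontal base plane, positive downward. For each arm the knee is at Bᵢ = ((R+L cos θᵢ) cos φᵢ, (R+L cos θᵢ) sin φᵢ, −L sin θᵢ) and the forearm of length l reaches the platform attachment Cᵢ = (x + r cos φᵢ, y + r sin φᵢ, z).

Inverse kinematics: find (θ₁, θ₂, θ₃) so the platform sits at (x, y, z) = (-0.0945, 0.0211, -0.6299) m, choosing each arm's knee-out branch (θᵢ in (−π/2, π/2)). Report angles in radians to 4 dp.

θ₁ = 1.2219, θ₂ = 0.8728, θ₃ = 0.9600

rotate P by −φ1: (-0.0945, 0.0211, -0.6299)
  A cos θ + B sin θ = C:  0.1645·cos θ + -0.6299·sin θ = -0.5357
  γ=atan2(-0.6299,0.1645)=-1.3153;  ψ=arccos(-0.8229)=2.5372;  θ1=γ+ψ≈1.2219
arm 2 (φ=120.0°): x'=0.0655, y'=0.0713
  A=0.0045, B=-0.6299, C=(l²−L²−A²−y'²−z²)/(2L)=-0.4797
  γ=atan2(-0.6299,0.0045)=-1.5637;  ψ=arccos(-0.7615)=2.4364;  θ2=γ+ψ≈0.8728
φ3=240.0° → target in arm frame (0.0290, -0.0924)
  A cos θ + B sin θ = C:  0.0410·cos θ + -0.6299·sin θ = -0.4925
  γ=atan2(-0.6299,0.0410)=-1.5058;  ψ=arccos(-0.7802)=2.4658;  θ3=γ+ψ≈0.9600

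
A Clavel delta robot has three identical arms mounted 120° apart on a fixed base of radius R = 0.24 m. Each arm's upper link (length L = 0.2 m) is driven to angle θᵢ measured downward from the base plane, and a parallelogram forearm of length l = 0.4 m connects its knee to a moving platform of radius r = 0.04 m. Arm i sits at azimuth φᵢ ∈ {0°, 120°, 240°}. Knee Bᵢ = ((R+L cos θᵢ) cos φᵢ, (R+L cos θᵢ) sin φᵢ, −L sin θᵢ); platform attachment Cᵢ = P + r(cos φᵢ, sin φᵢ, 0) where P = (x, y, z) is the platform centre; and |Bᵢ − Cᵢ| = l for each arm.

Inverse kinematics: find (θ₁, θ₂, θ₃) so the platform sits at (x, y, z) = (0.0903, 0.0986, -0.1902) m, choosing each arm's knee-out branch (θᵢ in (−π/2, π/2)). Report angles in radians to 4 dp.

θ₁ = -0.2617, θ₂ = 0.2617, θ₃ = 1.2217

rotate P by −φ1: (0.0903, 0.0986, -0.1902)
  e−x'=0.1097;  (l²−L²−(e−x')²−y'²−z²)/2L = 0.1552
  √(A²+B²)=0.2196;  θ1 = -1.0476+0.7860 ≈ -0.2617
arm 2 (φ=120.0°): x'=0.0402, y'=-0.1275
  A=0.1598, B=-0.1902, C=(l²−L²−A²−y'²−z²)/(2L)=0.1051
  γ=atan2(-0.1902,0.1598)=-0.8722;  ψ=arccos(0.4232)=1.1339;  θ2=γ+ψ≈0.2617
arm 3 (φ=240.0°): x'=-0.1305, y'=0.0289
  A cos θ + B sin θ = C:  0.3305·cos θ + -0.1902·sin θ = -0.0657
  θ3 = atan2(B,A) + arccos(C/0.3814) = 1.2217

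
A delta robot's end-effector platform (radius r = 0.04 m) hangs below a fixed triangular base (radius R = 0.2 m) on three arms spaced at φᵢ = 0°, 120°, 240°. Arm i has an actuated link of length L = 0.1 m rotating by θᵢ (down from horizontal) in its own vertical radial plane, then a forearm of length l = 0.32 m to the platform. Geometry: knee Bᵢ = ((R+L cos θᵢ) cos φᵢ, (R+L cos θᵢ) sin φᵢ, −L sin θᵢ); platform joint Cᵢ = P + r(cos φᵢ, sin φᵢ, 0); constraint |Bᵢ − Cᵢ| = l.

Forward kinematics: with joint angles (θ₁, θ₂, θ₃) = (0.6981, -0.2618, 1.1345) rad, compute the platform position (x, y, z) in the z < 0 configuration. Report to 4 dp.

(-0.0126, 0.0922, -0.2426)

φ1=0.0°: virtual centre (0.2366, 0.0000, -0.0643), radius l
centre 2 = (0.2566·cos120.0°, 0.2566·sin120.0°, 0.0259) = (-0.1283, 0.2222, 0.0259)
φ3=240.0°: virtual centre (-0.1011, -0.1752, -0.0906), radius l
|centre ₂|²−|centre ₁|² = 0.0064;  |centre ₃|²−|centre ₁|² = -0.0110
linear system: -0.7298x+0.4444y = 0.0064−0.1803z; -0.6755x+-0.3503y = -0.0110−-0.0527z
Cramer: x(z) = 0.0048+0.0715z;  y(z) = 0.0222-0.2883z
into |P−centre ₁|² = l²: 1.0882z² + 0.0826z + -0.0440 = 0;  Δ = 0.1984;  z = -0.2426 or 0.1667 → z<0 root = -0.2426
x = -0.0126, y = 0.0922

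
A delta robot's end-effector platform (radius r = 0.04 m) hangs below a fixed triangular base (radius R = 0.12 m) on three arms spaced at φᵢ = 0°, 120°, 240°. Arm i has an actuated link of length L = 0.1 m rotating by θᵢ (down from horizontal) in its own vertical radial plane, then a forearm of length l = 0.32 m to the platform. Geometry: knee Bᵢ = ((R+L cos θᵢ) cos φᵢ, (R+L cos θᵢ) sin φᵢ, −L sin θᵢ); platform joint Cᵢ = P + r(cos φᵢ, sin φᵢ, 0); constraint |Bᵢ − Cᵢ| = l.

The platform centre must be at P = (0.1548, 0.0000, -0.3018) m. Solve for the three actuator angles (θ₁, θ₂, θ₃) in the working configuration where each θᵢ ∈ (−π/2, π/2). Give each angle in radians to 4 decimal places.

arm 1 (φ=0.0°): x'=0.1548, y'=0.0000
  e−x'=-0.0748;  (l²−L²−(e−x')²−y'²−z²)/2L = -0.0214
  γ=atan2(-0.3018,-0.0748)=-1.8137;  ψ=arccos(-0.0688)=1.6396;  θ1=γ+ψ≈-0.1741
rotate P by −φ2: (-0.0774, -0.1341, -0.3018)
  A=0.1574, B=-0.3018, C=(l²−L²−A²−y'²−z²)/(2L)=-0.2072
  θ2 = atan2(B,A) + arccos(C/0.3404) = 1.1350
rotate P by −φ3: (-0.0774, 0.1341, -0.3018)
  e−x'=0.1574;  (l²−L²−(e−x')²−y'²−z²)/2L = -0.2072
  √(A²+B²)=0.3404;  θ3 = -1.0901+2.2251 ≈ 1.1350

θ₁ = -0.1741, θ₂ = 1.1350, θ₃ = 1.1350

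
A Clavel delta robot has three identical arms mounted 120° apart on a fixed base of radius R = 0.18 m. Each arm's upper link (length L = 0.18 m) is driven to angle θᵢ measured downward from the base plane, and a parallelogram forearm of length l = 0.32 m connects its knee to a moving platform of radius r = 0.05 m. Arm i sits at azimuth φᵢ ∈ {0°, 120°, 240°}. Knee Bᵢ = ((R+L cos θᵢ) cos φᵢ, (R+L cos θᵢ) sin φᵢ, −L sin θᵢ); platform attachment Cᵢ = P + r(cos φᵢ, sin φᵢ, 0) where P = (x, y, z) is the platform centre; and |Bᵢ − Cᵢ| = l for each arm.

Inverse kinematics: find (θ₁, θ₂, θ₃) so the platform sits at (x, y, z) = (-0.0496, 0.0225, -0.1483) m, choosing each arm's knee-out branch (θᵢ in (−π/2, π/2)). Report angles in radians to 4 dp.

θ₁ = 0.6977, θ₂ = -0.1744, θ₃ = 0.2621

rotate P by −φ1: (-0.0496, 0.0225, -0.1483)
  e−x'=0.1796;  (l²−L²−(e−x')²−y'²−z²)/2L = 0.0423
  γ=atan2(-0.1483,0.1796)=-0.6902;  ψ=arccos(0.1818)=1.3880;  θ1=γ+ψ≈0.6977
rotate P by −φ2: (0.0443, 0.0317, -0.1483)
  e−x'=0.0857;  (l²−L²−(e−x')²−y'²−z²)/2L = 0.1102
  θ2 = atan2(B,A) + arccos(C/0.1713) = -0.1744
arm 3 (φ=240.0°): x'=0.0053, y'=-0.0542
  e−x'=0.1247;  (l²−L²−(e−x')²−y'²−z²)/2L = 0.0820
  θ3 = atan2(B,A) + arccos(C/0.1938) = 0.2621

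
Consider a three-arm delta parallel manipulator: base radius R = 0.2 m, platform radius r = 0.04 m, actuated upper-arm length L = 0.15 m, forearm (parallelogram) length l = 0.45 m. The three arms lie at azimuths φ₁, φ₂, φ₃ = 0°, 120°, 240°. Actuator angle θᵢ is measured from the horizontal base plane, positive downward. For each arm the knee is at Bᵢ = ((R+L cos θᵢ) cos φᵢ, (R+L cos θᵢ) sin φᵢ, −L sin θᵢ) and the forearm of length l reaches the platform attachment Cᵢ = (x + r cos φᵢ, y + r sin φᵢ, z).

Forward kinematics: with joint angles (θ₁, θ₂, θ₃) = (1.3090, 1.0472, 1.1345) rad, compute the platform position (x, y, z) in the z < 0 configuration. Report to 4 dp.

O1 = (0.1988·cos0.0°, 0.1988·sin0.0°, -0.1449) = (0.1988, 0.0000, -0.1449)
φ2=120.0°: virtual centre (-0.1175, 0.2035, -0.1299), radius l
arm 3 at φ=240.0°: (R−r)+L cos θ3 = 0.2234;  O3 = (-0.1117, -0.1935, -0.1359)
subtract pairs → two planes through P
linear system: -0.6326x+0.4070y = 0.0116−0.0300z; -0.6210x+-0.3869y = 0.0079−0.0179z
det = 0.4976;  x = -0.0154+0.0379z,  y = 0.0045+-0.0147z
quadratic in z: (1.0017)z²+(0.2734)z+(-0.1356)=0, √Δ=0.7861 → z ∈ {-0.5289, 0.2559}; z = -0.5289 (taking z<0)
x = -0.0355, y = 0.0122

(-0.0355, 0.0122, -0.5289)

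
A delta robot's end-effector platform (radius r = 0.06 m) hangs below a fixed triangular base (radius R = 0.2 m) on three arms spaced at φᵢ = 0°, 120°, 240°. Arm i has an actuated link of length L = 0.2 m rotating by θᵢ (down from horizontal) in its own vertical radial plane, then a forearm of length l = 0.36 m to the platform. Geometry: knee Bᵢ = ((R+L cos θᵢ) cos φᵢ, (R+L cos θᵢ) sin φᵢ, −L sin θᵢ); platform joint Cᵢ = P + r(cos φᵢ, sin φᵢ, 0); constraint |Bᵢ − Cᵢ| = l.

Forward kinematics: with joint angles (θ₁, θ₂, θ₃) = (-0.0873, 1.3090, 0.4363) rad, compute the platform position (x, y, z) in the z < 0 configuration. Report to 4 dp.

arm 1 at φ=0.0°: ρ1 = 0.3392;  O1 = (0.3392, 0.0000, 0.0174)
O2 = (0.1918·cos120.0°, 0.1918·sin120.0°, -0.1932) = (-0.0959, 0.1661, -0.1932)
φ3=240.0°: virtual centre (-0.1606, -0.2782, -0.0845), radius l
|O₂|²−|O₁|² = -0.0413;  |O₃|²−|O₁|² = -0.0050
plane₁₂: -0.8702x+0.3321y+-0.4212z = -0.0413
Cramer: x(z) = 0.0302-0.3701z;  y(z) = -0.0452+0.2985z
quadratic in z: (1.2261)z²+(0.1669)z+(-0.0317)=0, √Δ=0.4284 → z ∈ {-0.2428, 0.1066}; z = -0.2428 (taking z<0)
x = 0.1200, y = -0.1177

(0.1200, -0.1177, -0.2428)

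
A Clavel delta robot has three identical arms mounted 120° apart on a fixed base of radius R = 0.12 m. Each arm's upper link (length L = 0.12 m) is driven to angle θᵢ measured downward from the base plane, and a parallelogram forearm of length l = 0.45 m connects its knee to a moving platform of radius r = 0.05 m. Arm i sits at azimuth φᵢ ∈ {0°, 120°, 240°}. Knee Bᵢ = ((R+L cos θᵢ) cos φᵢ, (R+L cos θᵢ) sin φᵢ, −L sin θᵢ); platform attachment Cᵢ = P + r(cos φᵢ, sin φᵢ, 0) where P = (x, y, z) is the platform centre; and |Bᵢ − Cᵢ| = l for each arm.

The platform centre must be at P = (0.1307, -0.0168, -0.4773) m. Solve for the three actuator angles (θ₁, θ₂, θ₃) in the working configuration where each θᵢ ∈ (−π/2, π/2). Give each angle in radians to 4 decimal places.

θ₁ = 0.2614, θ₂ = 0.9596, θ₃ = 0.8724

rotate P by −φ1: (0.1307, -0.0168, -0.4773)
  A=-0.0607, B=-0.4773, C=(l²−L²−A²−y'²−z²)/(2L)=-0.1820
  γ=atan2(-0.4773,-0.0607)=-1.6973;  ψ=arccos(-0.3783)=1.9587;  θ1=γ+ψ≈0.2614
arm 2 (φ=120.0°): x'=-0.0799, y'=-0.1048
  e−x'=0.1499;  (l²−L²−(e−x')²−y'²−z²)/2L = -0.3049
  θ2 = atan2(B,A) + arccos(C/0.5003) = 0.9596
arm 3 (φ=240.0°): x'=-0.0508, y'=0.1216
  e−x'=0.1208;  (l²−L²−(e−x')²−y'²−z²)/2L = -0.2879
  θ3 = atan2(B,A) + arccos(C/0.4923) = 0.8724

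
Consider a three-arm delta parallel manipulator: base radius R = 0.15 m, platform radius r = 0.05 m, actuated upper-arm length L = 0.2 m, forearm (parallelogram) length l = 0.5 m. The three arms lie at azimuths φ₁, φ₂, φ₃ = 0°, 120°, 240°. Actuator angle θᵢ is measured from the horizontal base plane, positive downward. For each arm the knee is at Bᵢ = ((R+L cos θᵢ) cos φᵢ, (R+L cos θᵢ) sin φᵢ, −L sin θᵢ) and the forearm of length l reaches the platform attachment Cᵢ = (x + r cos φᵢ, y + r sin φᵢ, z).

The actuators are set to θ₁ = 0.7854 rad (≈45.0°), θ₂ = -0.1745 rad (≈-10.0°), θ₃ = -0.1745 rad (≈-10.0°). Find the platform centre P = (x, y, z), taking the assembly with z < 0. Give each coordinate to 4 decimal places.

(-0.1913, 0.0000, -0.3919)

S1 = (0.2414·cos0.0°, 0.2414·sin0.0°, -0.1414) = (0.2414, 0.0000, -0.1414)
φ2=120.0°: virtual centre (-0.1485, 0.2572, 0.0347), radius l
arm 3 at φ=240.0°: ρ3 = 0.2970;  S3 = (-0.1485, -0.2572, 0.0347)
eliminate P² terms by subtracting sphere 1 from 2 and 3
linear system: -0.7798x+0.5144y = 0.0111−0.3523z; -0.7798x+-0.5144y = 0.0111−0.3523z
det = 0.8022;  x = -0.0142+0.4518z,  y = 0.0000+0.0000z
quadratic in z: (1.2041)z²+(0.0518)z+(-0.1646)=0, √Δ=0.8920 → z ∈ {-0.3919, 0.3489}; z = -0.3919 (taking z<0)
x = -0.1913, y = 0.0000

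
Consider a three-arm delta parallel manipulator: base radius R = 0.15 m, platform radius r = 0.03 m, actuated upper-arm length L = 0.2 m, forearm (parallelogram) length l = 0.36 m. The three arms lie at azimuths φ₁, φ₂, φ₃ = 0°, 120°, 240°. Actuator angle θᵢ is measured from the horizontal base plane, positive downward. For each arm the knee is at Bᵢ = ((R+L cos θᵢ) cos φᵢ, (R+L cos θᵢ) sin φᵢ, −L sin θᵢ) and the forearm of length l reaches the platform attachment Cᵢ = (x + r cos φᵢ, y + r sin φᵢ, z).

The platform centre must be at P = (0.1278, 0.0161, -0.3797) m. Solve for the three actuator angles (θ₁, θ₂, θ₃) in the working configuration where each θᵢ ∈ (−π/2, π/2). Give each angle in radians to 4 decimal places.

arm 1 (φ=0.0°): x'=0.1278, y'=0.0161
  A=-0.0078, B=-0.3797, C=(l²−L²−A²−y'²−z²)/(2L)=-0.1372
  √(A²+B²)=0.3798;  θ1 = -1.5913+1.9405 ≈ 0.3492
rotate P by −φ2: (-0.0500, -0.1187, -0.3797)
  e−x'=0.1700;  (l²−L²−(e−x')²−y'²−z²)/2L = -0.2439
  θ2 = atan2(B,A) + arccos(C/0.4160) = 1.0473
arm 3 (φ=240.0°): x'=-0.0778, y'=0.1026
  e−x'=0.1978;  (l²−L²−(e−x')²−y'²−z²)/2L = -0.2606
  √(A²+B²)=0.4282;  θ3 = -1.0905+2.2252 ≈ 1.1348

θ₁ = 0.3492, θ₂ = 1.0473, θ₃ = 1.1348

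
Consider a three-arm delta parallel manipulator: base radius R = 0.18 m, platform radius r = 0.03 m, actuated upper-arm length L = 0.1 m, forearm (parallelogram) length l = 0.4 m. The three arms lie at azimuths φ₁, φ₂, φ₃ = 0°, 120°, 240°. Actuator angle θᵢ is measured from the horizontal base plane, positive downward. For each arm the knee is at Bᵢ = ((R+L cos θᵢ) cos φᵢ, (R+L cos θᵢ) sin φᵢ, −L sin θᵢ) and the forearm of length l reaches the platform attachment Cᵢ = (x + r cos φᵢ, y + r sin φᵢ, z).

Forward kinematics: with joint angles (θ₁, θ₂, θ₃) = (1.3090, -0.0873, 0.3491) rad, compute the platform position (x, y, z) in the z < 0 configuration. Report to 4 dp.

φ1=0.0°: virtual centre (0.1759, 0.0000, -0.0966), radius l
arm 2 at φ=120.0°: e+L cos θ2 = 0.2496;  centre 2 = (-0.1248, 0.2162, 0.0087)
arm 3 at φ=240.0°: e+L cos θ3 = 0.2440;  centre 3 = (-0.1220, -0.2113, -0.0342)
|centre ₂|²−|centre ₁|² = 0.0221;  |centre ₃|²−|centre ₁|² = 0.0204
linear system: -0.6014x+0.4324y = 0.0221−0.2106z; -0.5957x+-0.4226y = 0.0204−0.1248z
det = 0.5117;  x = -0.0355+0.2794z,  y = 0.0017+-0.0986z
quadratic in z: (1.0878)z²+(0.0747)z+(-0.1060)=0, √Δ=0.6831 → z ∈ {-0.3484, 0.2797}; z = -0.3484 (taking z<0)
x = -0.1328, y = 0.0361

(-0.1328, 0.0361, -0.3484)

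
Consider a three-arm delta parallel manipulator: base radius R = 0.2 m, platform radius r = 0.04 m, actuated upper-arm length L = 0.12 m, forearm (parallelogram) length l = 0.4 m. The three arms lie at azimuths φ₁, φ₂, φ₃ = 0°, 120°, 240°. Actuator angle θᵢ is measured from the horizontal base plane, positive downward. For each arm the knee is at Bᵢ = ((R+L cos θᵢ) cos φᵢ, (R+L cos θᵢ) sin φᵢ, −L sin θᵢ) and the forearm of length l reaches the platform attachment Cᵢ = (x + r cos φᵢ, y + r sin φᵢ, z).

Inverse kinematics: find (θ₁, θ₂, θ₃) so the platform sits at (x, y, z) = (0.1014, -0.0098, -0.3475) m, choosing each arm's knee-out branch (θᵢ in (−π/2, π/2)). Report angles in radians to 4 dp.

rotate P by −φ1: (0.1014, -0.0098, -0.3475)
  e−x'=0.0586;  (l²−L²−(e−x')²−y'²−z²)/2L = 0.0888
  √(A²+B²)=0.3524;  θ1 = -1.4037+1.3160 ≈ -0.0877
arm 2 (φ=120.0°): x'=-0.0592, y'=-0.0829
  e−x'=0.2192;  (l²−L²−(e−x')²−y'²−z²)/2L = -0.1253
  γ=atan2(-0.3475,0.2192)=-1.0081;  ψ=arccos(-0.3050)=1.8807;  θ2=γ+ψ≈0.8727
rotate P by −φ3: (-0.0422, 0.0927, -0.3475)
  A cos θ + B sin θ = C:  0.2022·cos θ + -0.3475·sin θ = -0.1027
  √(A²+B²)=0.4021;  θ3 = -1.0438+1.8290 ≈ 0.7853

θ₁ = -0.0877, θ₂ = 0.8727, θ₃ = 0.7853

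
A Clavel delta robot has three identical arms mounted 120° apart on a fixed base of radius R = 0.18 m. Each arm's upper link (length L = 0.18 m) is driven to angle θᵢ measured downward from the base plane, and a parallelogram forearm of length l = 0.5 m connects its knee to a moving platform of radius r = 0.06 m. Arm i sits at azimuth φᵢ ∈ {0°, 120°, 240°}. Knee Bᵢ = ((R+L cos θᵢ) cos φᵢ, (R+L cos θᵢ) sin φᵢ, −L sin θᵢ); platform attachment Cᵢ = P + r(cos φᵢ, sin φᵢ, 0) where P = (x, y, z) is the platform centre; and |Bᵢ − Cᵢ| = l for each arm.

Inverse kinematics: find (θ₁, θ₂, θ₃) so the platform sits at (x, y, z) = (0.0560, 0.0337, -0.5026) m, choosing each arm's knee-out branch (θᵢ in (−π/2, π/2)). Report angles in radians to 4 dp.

θ₁ = 0.3491, θ₂ = 0.5234, θ₃ = 0.6979

arm 1 (φ=0.0°): x'=0.0560, y'=0.0337
  e−x'=0.0640;  (l²−L²−(e−x')²−y'²−z²)/2L = -0.1118
  θ1 = atan2(B,A) + arccos(C/0.5067) = 0.3491
φ2=120.0° → target in arm frame (0.0012, -0.0653)
  A=0.1188, B=-0.5026, C=(l²−L²−A²−y'²−z²)/(2L)=-0.1483
  √(A²+B²)=0.5165;  θ2 = -1.3387+1.8621 ≈ 0.5234
φ3=240.0° → target in arm frame (-0.0572, 0.0316)
  A cos θ + B sin θ = C:  0.1772·cos θ + -0.5026·sin θ = -0.1872
  √(A²+B²)=0.5329;  θ3 = -1.2319+1.9298 ≈ 0.6979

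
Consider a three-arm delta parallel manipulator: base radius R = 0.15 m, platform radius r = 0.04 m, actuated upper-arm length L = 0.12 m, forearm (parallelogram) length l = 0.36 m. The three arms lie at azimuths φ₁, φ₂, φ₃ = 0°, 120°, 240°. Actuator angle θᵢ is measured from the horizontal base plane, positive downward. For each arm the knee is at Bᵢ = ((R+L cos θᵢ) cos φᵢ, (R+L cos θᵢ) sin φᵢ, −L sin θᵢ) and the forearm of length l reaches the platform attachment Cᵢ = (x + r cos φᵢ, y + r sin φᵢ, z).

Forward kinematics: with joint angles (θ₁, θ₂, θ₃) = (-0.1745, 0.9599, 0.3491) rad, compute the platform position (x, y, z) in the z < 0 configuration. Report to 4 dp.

(0.0979, -0.0707, -0.3072)

arm 1 at φ=0.0°: ρ1 = 0.2282;  S1 = (0.2282, 0.0000, 0.0208)
arm 2 at φ=120.0°: ρ2 = 0.1788;  S2 = (-0.0894, 0.1549, -0.0983)
φ3=240.0°: virtual centre (-0.1114, -0.1929, -0.0410), radius l
eliminate P² terms by subtracting sphere 1 from 2 and 3
plane₁₂: -0.6352x+0.3097y+-0.2383z = -0.0109
Cramer: x(z) = 0.0100-0.2860z;  y(z) = -0.0145+0.1827z
quadratic in z: (1.1152)z²+(0.0778)z+(-0.0814)=0, √Δ=0.6074 → z ∈ {-0.3072, 0.2374}; z = -0.3072 (taking z<0)
x = 0.0979, y = -0.0707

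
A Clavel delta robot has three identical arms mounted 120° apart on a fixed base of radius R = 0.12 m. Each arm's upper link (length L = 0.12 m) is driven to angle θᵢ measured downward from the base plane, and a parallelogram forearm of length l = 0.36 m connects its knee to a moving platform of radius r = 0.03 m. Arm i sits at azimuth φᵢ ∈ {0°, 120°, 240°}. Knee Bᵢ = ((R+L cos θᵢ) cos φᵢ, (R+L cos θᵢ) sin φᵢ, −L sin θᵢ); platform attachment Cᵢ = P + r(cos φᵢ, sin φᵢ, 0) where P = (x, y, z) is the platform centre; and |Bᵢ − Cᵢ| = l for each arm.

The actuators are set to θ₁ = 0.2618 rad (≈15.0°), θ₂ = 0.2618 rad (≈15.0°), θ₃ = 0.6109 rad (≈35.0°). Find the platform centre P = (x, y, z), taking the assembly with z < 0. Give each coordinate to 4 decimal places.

arm 1 at φ=0.0°: ρ1 = 0.2059;  O1 = (0.2059, 0.0000, -0.0311)
O2 = (0.2059·cos120.0°, 0.2059·sin120.0°, -0.0311) = (-0.1030, 0.1783, -0.0311)
O3 = (0.1883·cos240.0°, 0.1883·sin240.0°, -0.0688) = (-0.0941, -0.1631, -0.0688)
subtract pairs → two planes through P
plane₁₂: -0.6177x+0.3566y+0.0000z = 0.0000
det = 0.4155;  x = 0.0027+-0.0648z,  y = 0.0047+-0.1123z
quadratic in z: (1.0168)z²+(0.0874)z+(-0.0873)=0, √Δ=0.6023 → z ∈ {-0.3392, 0.2532}; z = -0.3392 (taking z<0)
x = 0.0247, y = 0.0428

(0.0247, 0.0428, -0.3392)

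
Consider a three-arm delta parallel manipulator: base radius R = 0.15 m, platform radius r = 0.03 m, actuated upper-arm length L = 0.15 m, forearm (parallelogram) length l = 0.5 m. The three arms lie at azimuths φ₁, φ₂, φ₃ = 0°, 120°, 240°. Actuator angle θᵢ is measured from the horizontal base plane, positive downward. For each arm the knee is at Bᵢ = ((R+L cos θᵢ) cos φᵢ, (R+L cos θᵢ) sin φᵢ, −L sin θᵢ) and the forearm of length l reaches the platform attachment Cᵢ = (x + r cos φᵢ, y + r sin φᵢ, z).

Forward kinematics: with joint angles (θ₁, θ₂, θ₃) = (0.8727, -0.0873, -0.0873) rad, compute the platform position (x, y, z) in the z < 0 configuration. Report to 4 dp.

(-0.1739, 0.0000, -0.4274)

φ1=0.0°: virtual centre (0.2164, 0.0000, -0.1149), radius l
arm 2 at φ=120.0°: (R−r)+L cos θ2 = 0.2694;  centre 2 = (-0.1347, 0.2333, 0.0131)
centre 3 = (0.2694·cos240.0°, 0.2694·sin240.0°, 0.0131) = (-0.1347, -0.2333, 0.0131)
subtract pairs → two planes through P
linear system: -0.7023x+0.4667y = 0.0127−0.2560z; -0.7023x+-0.4667y = 0.0127−0.2560z
Cramer: x(z) = -0.0181+0.3645z;  y(z) = 0.0000-0.0000z
sphere 1 gives Az²+Bz+C=0 with A=1.1329, B=0.0588, C=-0.1818;  B²−4AC=0.8272;  roots -0.4274, 0.3755;  negative root z = -0.4274
x = -0.1739, y = 0.0000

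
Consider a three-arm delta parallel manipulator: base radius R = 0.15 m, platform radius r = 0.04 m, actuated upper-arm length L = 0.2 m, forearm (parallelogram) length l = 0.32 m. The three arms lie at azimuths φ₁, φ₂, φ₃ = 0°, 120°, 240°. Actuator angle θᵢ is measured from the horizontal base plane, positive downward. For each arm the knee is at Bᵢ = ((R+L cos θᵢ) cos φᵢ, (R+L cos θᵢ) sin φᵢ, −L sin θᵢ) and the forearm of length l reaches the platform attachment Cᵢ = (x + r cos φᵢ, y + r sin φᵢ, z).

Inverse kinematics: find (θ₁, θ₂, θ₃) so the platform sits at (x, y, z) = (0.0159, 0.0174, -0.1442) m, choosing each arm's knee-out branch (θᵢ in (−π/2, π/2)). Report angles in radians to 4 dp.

θ₁ = 0.0876, θ₂ = 0.1744, θ₃ = 0.4358

rotate P by −φ1: (0.0159, 0.0174, -0.1442)
  e−x'=0.0941;  (l²−L²−(e−x')²−y'²−z²)/2L = 0.0811
  √(A²+B²)=0.1722;  θ1 = -0.9926+1.0802 ≈ 0.0876
arm 2 (φ=120.0°): x'=0.0071, y'=-0.0225
  e−x'=0.1029;  (l²−L²−(e−x')²−y'²−z²)/2L = 0.0763
  √(A²+B²)=0.1771;  θ2 = -0.9511+1.1255 ≈ 0.1744
arm 3 (φ=240.0°): x'=-0.0230, y'=0.0051
  A cos θ + B sin θ = C:  0.1330·cos θ + -0.1442·sin θ = 0.0597
  θ3 = atan2(B,A) + arccos(C/0.1962) = 0.4358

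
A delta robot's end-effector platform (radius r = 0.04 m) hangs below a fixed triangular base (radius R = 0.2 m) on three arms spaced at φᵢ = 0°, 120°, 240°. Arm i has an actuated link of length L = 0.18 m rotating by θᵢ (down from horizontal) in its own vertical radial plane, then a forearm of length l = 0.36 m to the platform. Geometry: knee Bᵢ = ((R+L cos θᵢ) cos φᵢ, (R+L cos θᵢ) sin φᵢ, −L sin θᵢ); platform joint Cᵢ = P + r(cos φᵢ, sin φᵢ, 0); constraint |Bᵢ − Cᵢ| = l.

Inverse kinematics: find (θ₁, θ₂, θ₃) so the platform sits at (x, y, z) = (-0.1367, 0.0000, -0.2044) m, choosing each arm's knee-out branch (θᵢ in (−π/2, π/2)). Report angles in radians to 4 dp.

θ₁ = 1.2217, θ₂ = -0.0002, θ₃ = -0.0002

arm 1 (φ=0.0°): x'=-0.1367, y'=0.0000
  A=0.2967, B=-0.2044, C=(l²−L²−A²−y'²−z²)/(2L)=-0.0906
  √(A²+B²)=0.3603;  θ1 = -0.6032+1.8249 ≈ 1.2217
rotate P by −φ2: (0.0683, 0.1184, -0.2044)
  e−x'=0.0917;  (l²−L²−(e−x')²−y'²−z²)/2L = 0.0917
  γ=atan2(-0.2044,0.0917)=-1.1493;  ψ=arccos(0.4093)=1.1491;  θ2=γ+ψ≈-0.0002
arm 3 (φ=240.0°): x'=0.0684, y'=-0.1184
  A=0.0916, B=-0.2044, C=(l²−L²−A²−y'²−z²)/(2L)=0.0917
  √(A²+B²)=0.2240;  θ3 = -1.1493+1.1491 ≈ -0.0002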